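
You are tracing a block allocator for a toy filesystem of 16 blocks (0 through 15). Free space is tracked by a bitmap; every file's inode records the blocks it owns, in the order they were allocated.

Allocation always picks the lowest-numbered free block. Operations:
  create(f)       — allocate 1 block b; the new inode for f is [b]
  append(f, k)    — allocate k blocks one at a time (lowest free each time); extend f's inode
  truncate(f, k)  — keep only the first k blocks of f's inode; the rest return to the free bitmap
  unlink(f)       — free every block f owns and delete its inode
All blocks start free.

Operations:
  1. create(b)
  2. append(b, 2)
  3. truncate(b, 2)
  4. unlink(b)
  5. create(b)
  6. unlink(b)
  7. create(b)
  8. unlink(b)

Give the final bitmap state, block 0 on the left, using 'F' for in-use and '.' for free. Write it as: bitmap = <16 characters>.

bitmap = ................

after create(b) → b:[0]  free=[F...............]
after append(b, 2) → b:[0, 1, 2]  free=[FFF.............]
after truncate(b, 2) → b:[0, 1]  free=[FF..............]
after unlink(b) →   free=[................]
after create(b) → b:[0]  free=[F...............]
after unlink(b) →   free=[................]
after create(b) → b:[0]  free=[F...............]
after unlink(b) →   free=[................]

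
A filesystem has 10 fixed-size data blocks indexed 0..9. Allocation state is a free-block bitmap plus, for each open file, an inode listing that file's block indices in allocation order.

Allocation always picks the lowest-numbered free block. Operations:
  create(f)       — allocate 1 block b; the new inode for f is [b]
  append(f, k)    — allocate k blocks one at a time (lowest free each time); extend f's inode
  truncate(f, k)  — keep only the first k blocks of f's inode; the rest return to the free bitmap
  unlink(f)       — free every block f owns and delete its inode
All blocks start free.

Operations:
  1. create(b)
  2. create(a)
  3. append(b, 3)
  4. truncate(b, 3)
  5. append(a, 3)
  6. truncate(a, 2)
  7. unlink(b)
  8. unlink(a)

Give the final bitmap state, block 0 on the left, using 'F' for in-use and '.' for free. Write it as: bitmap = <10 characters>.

bitmap = ..........

create(b): bitmap=F......... | b=[0]
create(a): bitmap=FF........ | a=[1] b=[0]
append(b, 3): bitmap=FFFFF..... | a=[1] b=[0, 2, 3, 4]
truncate(b, 3): bitmap=FFFF...... | a=[1] b=[0, 2, 3]
append(a, 3): bitmap=FFFFFFF... | a=[1, 4, 5, 6] b=[0, 2, 3]
truncate(a, 2): bitmap=FFFFF..... | a=[1, 4] b=[0, 2, 3]
unlink(b): bitmap=.F..F..... | a=[1, 4]
unlink(a): bitmap=.......... | 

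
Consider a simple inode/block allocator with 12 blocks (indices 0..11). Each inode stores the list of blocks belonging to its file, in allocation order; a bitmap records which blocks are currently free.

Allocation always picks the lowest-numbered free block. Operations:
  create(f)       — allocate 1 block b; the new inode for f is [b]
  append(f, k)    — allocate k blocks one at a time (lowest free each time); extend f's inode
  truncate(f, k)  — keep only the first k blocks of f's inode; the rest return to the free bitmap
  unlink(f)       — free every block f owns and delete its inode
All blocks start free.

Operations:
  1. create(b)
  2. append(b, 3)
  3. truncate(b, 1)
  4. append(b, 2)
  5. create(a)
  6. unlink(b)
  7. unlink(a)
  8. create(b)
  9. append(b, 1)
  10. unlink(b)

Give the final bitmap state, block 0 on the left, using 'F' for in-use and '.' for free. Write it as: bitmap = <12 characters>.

bitmap = ............

after create(b) → b:[0]  free=[F...........]
after append(b, 3) → b:[0, 1, 2, 3]  free=[FFFF........]
after truncate(b, 1) → b:[0]  free=[F...........]
after append(b, 2) → b:[0, 1, 2]  free=[FFF.........]
after create(a) → a:[3], b:[0, 1, 2]  free=[FFFF........]
after unlink(b) → a:[3]  free=[...F........]
after unlink(a) →   free=[............]
after create(b) → b:[0]  free=[F...........]
after append(b, 1) → b:[0, 1]  free=[FF..........]
after unlink(b) →   free=[............]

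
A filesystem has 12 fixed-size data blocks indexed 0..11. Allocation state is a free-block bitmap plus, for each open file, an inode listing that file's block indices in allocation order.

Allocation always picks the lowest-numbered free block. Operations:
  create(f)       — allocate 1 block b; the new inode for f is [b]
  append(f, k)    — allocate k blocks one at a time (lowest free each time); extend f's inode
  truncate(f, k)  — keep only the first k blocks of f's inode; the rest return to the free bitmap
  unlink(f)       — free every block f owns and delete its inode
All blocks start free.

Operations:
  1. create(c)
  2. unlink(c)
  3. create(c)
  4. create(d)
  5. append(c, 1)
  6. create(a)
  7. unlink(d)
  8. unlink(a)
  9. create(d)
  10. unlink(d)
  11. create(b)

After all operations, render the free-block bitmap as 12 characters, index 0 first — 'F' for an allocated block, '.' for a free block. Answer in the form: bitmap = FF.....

after create(c) → c:[0]  free=[F...........]
after unlink(c) →   free=[............]
after create(c) → c:[0]  free=[F...........]
after create(d) → c:[0], d:[1]  free=[FF..........]
after append(c, 1) → c:[0, 2], d:[1]  free=[FFF.........]
after create(a) → a:[3], c:[0, 2], d:[1]  free=[FFFF........]
after unlink(d) → a:[3], c:[0, 2]  free=[F.FF........]
after unlink(a) → c:[0, 2]  free=[F.F.........]
after create(d) → c:[0, 2], d:[1]  free=[FFF.........]
after unlink(d) → c:[0, 2]  free=[F.F.........]
after create(b) → b:[1], c:[0, 2]  free=[FFF.........]

bitmap = FFF.........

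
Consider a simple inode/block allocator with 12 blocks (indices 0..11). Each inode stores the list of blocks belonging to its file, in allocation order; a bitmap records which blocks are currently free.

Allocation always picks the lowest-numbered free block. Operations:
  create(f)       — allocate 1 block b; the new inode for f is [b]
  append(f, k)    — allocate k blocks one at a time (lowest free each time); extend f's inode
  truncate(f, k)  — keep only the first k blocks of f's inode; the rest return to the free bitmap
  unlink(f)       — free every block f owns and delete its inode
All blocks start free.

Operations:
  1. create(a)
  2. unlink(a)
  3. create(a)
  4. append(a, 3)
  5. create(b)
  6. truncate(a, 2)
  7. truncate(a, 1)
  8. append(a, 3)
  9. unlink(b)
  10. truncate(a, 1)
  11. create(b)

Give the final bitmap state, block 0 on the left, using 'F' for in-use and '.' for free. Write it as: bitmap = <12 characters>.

after create(a) → a:[0]  free=[F...........]
after unlink(a) →   free=[............]
after create(a) → a:[0]  free=[F...........]
after append(a, 3) → a:[0, 1, 2, 3]  free=[FFFF........]
after create(b) → a:[0, 1, 2, 3], b:[4]  free=[FFFFF.......]
after truncate(a, 2) → a:[0, 1], b:[4]  free=[FF..F.......]
after truncate(a, 1) → a:[0], b:[4]  free=[F...F.......]
after append(a, 3) → a:[0, 1, 2, 3], b:[4]  free=[FFFFF.......]
after unlink(b) → a:[0, 1, 2, 3]  free=[FFFF........]
after truncate(a, 1) → a:[0]  free=[F...........]
after create(b) → a:[0], b:[1]  free=[FF..........]

bitmap = FF..........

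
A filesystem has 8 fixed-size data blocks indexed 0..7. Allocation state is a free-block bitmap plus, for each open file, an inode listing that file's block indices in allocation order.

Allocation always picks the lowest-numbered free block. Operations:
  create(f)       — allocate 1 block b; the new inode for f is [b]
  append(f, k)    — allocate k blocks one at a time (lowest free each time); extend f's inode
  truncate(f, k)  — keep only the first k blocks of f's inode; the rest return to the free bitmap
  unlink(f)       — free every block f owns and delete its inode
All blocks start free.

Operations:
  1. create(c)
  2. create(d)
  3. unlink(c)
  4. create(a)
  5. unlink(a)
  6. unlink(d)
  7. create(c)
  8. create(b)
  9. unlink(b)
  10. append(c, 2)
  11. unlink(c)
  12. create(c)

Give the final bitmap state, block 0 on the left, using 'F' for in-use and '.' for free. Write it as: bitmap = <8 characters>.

  1. create(c)  ⇒  F.......  {c→[0]}
  2. create(d)  ⇒  FF......  {c→[0]; d→[1]}
  3. unlink(c)  ⇒  .F......  {d→[1]}
  4. create(a)  ⇒  FF......  {a→[0]; d→[1]}
  5. unlink(a)  ⇒  .F......  {d→[1]}
  6. unlink(d)  ⇒  ........  {}
  7. create(c)  ⇒  F.......  {c→[0]}
  8. create(b)  ⇒  FF......  {b→[1]; c→[0]}
  9. unlink(b)  ⇒  F.......  {c→[0]}
  10. append(c, 2)  ⇒  FFF.....  {c→[0, 1, 2]}
  11. unlink(c)  ⇒  ........  {}
  12. create(c)  ⇒  F.......  {c→[0]}

bitmap = F.......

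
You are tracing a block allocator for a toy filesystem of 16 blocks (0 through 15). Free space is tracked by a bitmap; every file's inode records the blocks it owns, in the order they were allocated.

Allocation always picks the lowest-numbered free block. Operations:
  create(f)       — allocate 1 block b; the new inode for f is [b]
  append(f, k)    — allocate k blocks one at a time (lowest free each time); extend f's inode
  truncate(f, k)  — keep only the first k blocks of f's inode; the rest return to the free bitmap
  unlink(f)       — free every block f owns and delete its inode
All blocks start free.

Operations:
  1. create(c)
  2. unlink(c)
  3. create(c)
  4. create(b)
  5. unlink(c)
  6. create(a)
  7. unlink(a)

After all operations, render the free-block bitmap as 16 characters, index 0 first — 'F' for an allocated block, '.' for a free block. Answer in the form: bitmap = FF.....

bitmap = .F..............

[1] create(c) — c=0 (map F...............)
[2] unlink(c) —  (map ................)
[3] create(c) — c=0 (map F...............)
[4] create(b) — b=1 c=0 (map FF..............)
[5] unlink(c) — b=1 (map .F..............)
[6] create(a) — a=0 b=1 (map FF..............)
[7] unlink(a) — b=1 (map .F..............)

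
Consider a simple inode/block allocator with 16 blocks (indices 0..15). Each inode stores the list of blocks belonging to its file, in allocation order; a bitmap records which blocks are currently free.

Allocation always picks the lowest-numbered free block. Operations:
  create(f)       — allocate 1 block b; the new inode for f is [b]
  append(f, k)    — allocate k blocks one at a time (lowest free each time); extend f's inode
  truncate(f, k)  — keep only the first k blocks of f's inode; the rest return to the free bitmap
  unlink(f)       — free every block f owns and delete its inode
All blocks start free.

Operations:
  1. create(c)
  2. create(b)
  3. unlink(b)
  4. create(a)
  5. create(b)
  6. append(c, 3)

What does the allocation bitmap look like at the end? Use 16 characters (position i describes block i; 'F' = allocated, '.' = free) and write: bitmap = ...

bitmap = FFFFFF..........

[1] create(c) — c=0 (map F...............)
[2] create(b) — b=1 c=0 (map FF..............)
[3] unlink(b) — c=0 (map F...............)
[4] create(a) — a=1 c=0 (map FF..............)
[5] create(b) — a=1 b=2 c=0 (map FFF.............)
[6] append(c, 3) — a=1 b=2 c=0,3,4,5 (map FFFFFF..........)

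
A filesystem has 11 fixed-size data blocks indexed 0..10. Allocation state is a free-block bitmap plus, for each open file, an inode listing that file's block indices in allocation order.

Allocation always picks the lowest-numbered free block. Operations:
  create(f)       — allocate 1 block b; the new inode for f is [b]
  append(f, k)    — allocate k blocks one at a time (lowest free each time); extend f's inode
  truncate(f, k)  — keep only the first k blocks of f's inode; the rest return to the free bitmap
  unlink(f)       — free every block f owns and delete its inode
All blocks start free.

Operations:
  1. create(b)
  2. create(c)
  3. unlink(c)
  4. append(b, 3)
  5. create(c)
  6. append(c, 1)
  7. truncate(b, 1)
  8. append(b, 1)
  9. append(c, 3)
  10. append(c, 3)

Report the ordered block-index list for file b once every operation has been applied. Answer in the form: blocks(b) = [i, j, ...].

  1. create(b)  ⇒  F..........  {b→[0]}
  2. create(c)  ⇒  FF.........  {b→[0]; c→[1]}
  3. unlink(c)  ⇒  F..........  {b→[0]}
  4. append(b, 3)  ⇒  FFFF.......  {b→[0, 1, 2, 3]}
  5. create(c)  ⇒  FFFFF......  {b→[0, 1, 2, 3]; c→[4]}
  6. append(c, 1)  ⇒  FFFFFF.....  {b→[0, 1, 2, 3]; c→[4, 5]}
  7. truncate(b, 1)  ⇒  F...FF.....  {b→[0]; c→[4, 5]}
  8. append(b, 1)  ⇒  FF..FF.....  {b→[0, 1]; c→[4, 5]}
  9. append(c, 3)  ⇒  FFFFFFF....  {b→[0, 1]; c→[4, 5, 2, 3, 6]}
  10. append(c, 3)  ⇒  FFFFFFFFFF.  {b→[0, 1]; c→[4, 5, 2, 3, 6, 7, 8, 9]}

blocks(b) = [0, 1]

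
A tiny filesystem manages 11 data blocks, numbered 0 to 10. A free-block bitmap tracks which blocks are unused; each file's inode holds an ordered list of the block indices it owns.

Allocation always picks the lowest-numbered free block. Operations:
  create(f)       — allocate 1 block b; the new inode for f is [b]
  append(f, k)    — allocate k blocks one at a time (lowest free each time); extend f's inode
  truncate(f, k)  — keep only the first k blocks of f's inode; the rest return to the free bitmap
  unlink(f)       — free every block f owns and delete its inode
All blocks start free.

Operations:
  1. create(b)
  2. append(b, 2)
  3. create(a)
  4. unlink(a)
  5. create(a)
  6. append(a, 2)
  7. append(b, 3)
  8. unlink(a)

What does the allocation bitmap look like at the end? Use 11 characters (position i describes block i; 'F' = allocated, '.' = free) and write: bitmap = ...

bitmap = FFF...FFF..

after create(b) → b:[0]  free=[F..........]
after append(b, 2) → b:[0, 1, 2]  free=[FFF........]
after create(a) → a:[3], b:[0, 1, 2]  free=[FFFF.......]
after unlink(a) → b:[0, 1, 2]  free=[FFF........]
after create(a) → a:[3], b:[0, 1, 2]  free=[FFFF.......]
after append(a, 2) → a:[3, 4, 5], b:[0, 1, 2]  free=[FFFFFF.....]
after append(b, 3) → a:[3, 4, 5], b:[0, 1, 2, 6, 7, 8]  free=[FFFFFFFFF..]
after unlink(a) → b:[0, 1, 2, 6, 7, 8]  free=[FFF...FFF..]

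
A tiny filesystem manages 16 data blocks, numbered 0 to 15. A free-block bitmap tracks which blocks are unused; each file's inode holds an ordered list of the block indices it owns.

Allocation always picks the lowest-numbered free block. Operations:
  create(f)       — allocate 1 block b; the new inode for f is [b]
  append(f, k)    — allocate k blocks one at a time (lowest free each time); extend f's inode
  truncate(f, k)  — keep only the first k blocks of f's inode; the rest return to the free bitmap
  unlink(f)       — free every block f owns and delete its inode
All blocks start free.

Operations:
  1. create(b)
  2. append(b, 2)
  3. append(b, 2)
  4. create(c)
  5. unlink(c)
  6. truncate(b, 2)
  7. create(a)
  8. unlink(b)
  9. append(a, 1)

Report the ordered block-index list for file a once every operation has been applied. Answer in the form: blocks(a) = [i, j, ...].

blocks(a) = [2, 0]

  1. create(b)  ⇒  F...............  {b→[0]}
  2. append(b, 2)  ⇒  FFF.............  {b→[0, 1, 2]}
  3. append(b, 2)  ⇒  FFFFF...........  {b→[0, 1, 2, 3, 4]}
  4. create(c)  ⇒  FFFFFF..........  {b→[0, 1, 2, 3, 4]; c→[5]}
  5. unlink(c)  ⇒  FFFFF...........  {b→[0, 1, 2, 3, 4]}
  6. truncate(b, 2)  ⇒  FF..............  {b→[0, 1]}
  7. create(a)  ⇒  FFF.............  {a→[2]; b→[0, 1]}
  8. unlink(b)  ⇒  ..F.............  {a→[2]}
  9. append(a, 1)  ⇒  F.F.............  {a→[2, 0]}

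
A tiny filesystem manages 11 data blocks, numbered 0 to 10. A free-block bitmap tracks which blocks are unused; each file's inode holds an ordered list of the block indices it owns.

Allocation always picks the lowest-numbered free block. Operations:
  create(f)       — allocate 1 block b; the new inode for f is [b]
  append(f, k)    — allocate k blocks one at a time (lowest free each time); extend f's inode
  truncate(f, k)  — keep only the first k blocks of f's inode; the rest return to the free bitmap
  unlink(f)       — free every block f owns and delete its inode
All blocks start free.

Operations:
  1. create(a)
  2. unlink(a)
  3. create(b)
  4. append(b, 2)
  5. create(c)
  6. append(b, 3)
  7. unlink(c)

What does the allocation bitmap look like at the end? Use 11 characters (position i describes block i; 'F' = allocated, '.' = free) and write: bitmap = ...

after create(a) → a:[0]  free=[F..........]
after unlink(a) →   free=[...........]
after create(b) → b:[0]  free=[F..........]
after append(b, 2) → b:[0, 1, 2]  free=[FFF........]
after create(c) → b:[0, 1, 2], c:[3]  free=[FFFF.......]
after append(b, 3) → b:[0, 1, 2, 4, 5, 6], c:[3]  free=[FFFFFFF....]
after unlink(c) → b:[0, 1, 2, 4, 5, 6]  free=[FFF.FFF....]

bitmap = FFF.FFF....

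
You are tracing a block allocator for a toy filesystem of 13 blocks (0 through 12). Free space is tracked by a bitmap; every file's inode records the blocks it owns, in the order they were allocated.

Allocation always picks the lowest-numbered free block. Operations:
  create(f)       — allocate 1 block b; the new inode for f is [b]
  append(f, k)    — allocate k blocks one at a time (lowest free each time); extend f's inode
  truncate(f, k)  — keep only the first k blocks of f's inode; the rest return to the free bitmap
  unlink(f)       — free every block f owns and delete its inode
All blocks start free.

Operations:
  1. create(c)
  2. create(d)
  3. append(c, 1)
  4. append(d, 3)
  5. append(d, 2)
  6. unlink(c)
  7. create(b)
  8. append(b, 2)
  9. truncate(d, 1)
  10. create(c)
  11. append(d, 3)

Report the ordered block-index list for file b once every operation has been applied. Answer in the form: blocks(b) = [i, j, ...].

blocks(b) = [0, 2, 8]

[1] create(c) — c=0 (map F............)
[2] create(d) — c=0 d=1 (map FF...........)
[3] append(c, 1) — c=0,2 d=1 (map FFF..........)
[4] append(d, 3) — c=0,2 d=1,3,4,5 (map FFFFFF.......)
[5] append(d, 2) — c=0,2 d=1,3,4,5,6,7 (map FFFFFFFF.....)
[6] unlink(c) — d=1,3,4,5,6,7 (map .F.FFFFF.....)
[7] create(b) — b=0 d=1,3,4,5,6,7 (map FF.FFFFF.....)
[8] append(b, 2) — b=0,2,8 d=1,3,4,5,6,7 (map FFFFFFFFF....)
[9] truncate(d, 1) — b=0,2,8 d=1 (map FFF.....F....)
[10] create(c) — b=0,2,8 c=3 d=1 (map FFFF....F....)
[11] append(d, 3) — b=0,2,8 c=3 d=1,4,5,6 (map FFFFFFF.F....)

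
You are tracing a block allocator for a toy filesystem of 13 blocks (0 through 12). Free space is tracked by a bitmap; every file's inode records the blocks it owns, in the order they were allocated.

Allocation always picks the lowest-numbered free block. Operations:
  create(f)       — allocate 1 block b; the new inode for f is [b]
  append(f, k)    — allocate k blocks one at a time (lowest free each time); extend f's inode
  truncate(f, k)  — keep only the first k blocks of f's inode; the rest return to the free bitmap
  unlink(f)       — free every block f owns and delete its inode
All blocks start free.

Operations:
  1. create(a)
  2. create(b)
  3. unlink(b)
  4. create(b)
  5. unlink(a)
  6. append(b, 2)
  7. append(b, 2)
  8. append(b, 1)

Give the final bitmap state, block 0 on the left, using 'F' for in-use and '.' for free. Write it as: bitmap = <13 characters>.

[1] create(a) — a=0 (map F............)
[2] create(b) — a=0 b=1 (map FF...........)
[3] unlink(b) — a=0 (map F............)
[4] create(b) — a=0 b=1 (map FF...........)
[5] unlink(a) — b=1 (map .F...........)
[6] append(b, 2) — b=1,0,2 (map FFF..........)
[7] append(b, 2) — b=1,0,2,3,4 (map FFFFF........)
[8] append(b, 1) — b=1,0,2,3,4,5 (map FFFFFF.......)

bitmap = FFFFFF.......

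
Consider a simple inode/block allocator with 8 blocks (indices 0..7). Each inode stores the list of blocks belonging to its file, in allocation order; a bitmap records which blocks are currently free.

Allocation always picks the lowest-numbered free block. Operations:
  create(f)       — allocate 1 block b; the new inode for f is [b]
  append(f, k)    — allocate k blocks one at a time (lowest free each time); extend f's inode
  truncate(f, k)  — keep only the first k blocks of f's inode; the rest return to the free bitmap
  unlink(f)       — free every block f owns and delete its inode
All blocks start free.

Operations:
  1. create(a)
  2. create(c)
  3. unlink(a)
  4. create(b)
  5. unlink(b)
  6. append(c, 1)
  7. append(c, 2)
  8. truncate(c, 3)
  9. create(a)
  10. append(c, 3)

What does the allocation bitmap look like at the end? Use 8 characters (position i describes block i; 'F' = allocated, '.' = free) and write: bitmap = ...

after create(a) → a:[0]  free=[F.......]
after create(c) → a:[0], c:[1]  free=[FF......]
after unlink(a) → c:[1]  free=[.F......]
after create(b) → b:[0], c:[1]  free=[FF......]
after unlink(b) → c:[1]  free=[.F......]
after append(c, 1) → c:[1, 0]  free=[FF......]
after append(c, 2) → c:[1, 0, 2, 3]  free=[FFFF....]
after truncate(c, 3) → c:[1, 0, 2]  free=[FFF.....]
after create(a) → a:[3], c:[1, 0, 2]  free=[FFFF....]
after append(c, 3) → a:[3], c:[1, 0, 2, 4, 5, 6]  free=[FFFFFFF.]

bitmap = FFFFFFF.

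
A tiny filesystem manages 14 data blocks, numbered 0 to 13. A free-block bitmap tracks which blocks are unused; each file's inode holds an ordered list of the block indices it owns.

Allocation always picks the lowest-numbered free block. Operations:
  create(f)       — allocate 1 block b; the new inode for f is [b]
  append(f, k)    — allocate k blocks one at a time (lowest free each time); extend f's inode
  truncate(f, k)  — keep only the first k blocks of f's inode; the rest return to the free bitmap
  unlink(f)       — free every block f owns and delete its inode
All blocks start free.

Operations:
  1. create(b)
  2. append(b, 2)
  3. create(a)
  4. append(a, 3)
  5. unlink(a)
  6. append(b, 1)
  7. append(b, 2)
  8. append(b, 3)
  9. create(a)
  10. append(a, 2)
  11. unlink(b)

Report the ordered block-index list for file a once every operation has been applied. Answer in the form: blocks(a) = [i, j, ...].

blocks(a) = [9, 10, 11]

after create(b) → b:[0]  free=[F.............]
after append(b, 2) → b:[0, 1, 2]  free=[FFF...........]
after create(a) → a:[3], b:[0, 1, 2]  free=[FFFF..........]
after append(a, 3) → a:[3, 4, 5, 6], b:[0, 1, 2]  free=[FFFFFFF.......]
after unlink(a) → b:[0, 1, 2]  free=[FFF...........]
after append(b, 1) → b:[0, 1, 2, 3]  free=[FFFF..........]
after append(b, 2) → b:[0, 1, 2, 3, 4, 5]  free=[FFFFFF........]
after append(b, 3) → b:[0, 1, 2, 3, 4, 5, 6, 7, 8]  free=[FFFFFFFFF.....]
after create(a) → a:[9], b:[0, 1, 2, 3, 4, 5, 6, 7, 8]  free=[FFFFFFFFFF....]
after append(a, 2) → a:[9, 10, 11], b:[0, 1, 2, 3, 4, 5, 6, 7, 8]  free=[FFFFFFFFFFFF..]
after unlink(b) → a:[9, 10, 11]  free=[.........FFF..]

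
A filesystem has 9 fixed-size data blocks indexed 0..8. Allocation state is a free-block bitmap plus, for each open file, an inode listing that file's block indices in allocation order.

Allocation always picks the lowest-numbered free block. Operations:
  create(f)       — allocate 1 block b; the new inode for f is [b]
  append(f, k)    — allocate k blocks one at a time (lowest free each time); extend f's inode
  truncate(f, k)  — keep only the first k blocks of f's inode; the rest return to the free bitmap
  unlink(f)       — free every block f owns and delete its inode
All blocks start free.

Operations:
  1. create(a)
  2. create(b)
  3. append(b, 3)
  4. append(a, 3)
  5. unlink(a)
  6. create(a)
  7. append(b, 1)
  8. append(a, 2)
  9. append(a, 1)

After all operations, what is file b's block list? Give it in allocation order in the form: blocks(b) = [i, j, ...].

  1. create(a)  ⇒  F........  {a→[0]}
  2. create(b)  ⇒  FF.......  {a→[0]; b→[1]}
  3. append(b, 3)  ⇒  FFFFF....  {a→[0]; b→[1, 2, 3, 4]}
  4. append(a, 3)  ⇒  FFFFFFFF.  {a→[0, 5, 6, 7]; b→[1, 2, 3, 4]}
  5. unlink(a)  ⇒  .FFFF....  {b→[1, 2, 3, 4]}
  6. create(a)  ⇒  FFFFF....  {a→[0]; b→[1, 2, 3, 4]}
  7. append(b, 1)  ⇒  FFFFFF...  {a→[0]; b→[1, 2, 3, 4, 5]}
  8. append(a, 2)  ⇒  FFFFFFFF.  {a→[0, 6, 7]; b→[1, 2, 3, 4, 5]}
  9. append(a, 1)  ⇒  FFFFFFFFF  {a→[0, 6, 7, 8]; b→[1, 2, 3, 4, 5]}

blocks(b) = [1, 2, 3, 4, 5]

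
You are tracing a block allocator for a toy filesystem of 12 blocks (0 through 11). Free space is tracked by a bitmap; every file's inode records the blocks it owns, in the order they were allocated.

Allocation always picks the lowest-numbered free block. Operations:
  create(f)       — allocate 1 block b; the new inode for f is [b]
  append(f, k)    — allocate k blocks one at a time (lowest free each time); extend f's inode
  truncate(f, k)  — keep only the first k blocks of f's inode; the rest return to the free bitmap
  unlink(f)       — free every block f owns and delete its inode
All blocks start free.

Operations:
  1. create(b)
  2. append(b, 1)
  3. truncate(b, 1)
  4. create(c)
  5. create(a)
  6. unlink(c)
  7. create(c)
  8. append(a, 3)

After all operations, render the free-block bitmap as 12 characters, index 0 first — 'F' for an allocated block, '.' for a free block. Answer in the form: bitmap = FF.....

bitmap = FFFFFF......

  1. create(b)  ⇒  F...........  {b→[0]}
  2. append(b, 1)  ⇒  FF..........  {b→[0, 1]}
  3. truncate(b, 1)  ⇒  F...........  {b→[0]}
  4. create(c)  ⇒  FF..........  {b→[0]; c→[1]}
  5. create(a)  ⇒  FFF.........  {a→[2]; b→[0]; c→[1]}
  6. unlink(c)  ⇒  F.F.........  {a→[2]; b→[0]}
  7. create(c)  ⇒  FFF.........  {a→[2]; b→[0]; c→[1]}
  8. append(a, 3)  ⇒  FFFFFF......  {a→[2, 3, 4, 5]; b→[0]; c→[1]}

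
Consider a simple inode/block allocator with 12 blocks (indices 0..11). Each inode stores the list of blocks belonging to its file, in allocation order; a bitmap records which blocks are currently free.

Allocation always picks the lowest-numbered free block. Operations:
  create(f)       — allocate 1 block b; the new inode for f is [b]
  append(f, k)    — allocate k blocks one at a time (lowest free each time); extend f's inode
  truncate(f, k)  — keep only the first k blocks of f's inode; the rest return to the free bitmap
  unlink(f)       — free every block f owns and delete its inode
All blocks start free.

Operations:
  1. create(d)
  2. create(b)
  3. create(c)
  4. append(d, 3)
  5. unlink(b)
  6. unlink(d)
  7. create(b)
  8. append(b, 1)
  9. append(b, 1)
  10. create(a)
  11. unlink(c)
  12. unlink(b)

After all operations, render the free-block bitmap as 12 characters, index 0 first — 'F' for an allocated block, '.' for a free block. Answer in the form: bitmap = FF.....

bitmap = ....F.......

  1. create(d)  ⇒  F...........  {d→[0]}
  2. create(b)  ⇒  FF..........  {b→[1]; d→[0]}
  3. create(c)  ⇒  FFF.........  {b→[1]; c→[2]; d→[0]}
  4. append(d, 3)  ⇒  FFFFFF......  {b→[1]; c→[2]; d→[0, 3, 4, 5]}
  5. unlink(b)  ⇒  F.FFFF......  {c→[2]; d→[0, 3, 4, 5]}
  6. unlink(d)  ⇒  ..F.........  {c→[2]}
  7. create(b)  ⇒  F.F.........  {b→[0]; c→[2]}
  8. append(b, 1)  ⇒  FFF.........  {b→[0, 1]; c→[2]}
  9. append(b, 1)  ⇒  FFFF........  {b→[0, 1, 3]; c→[2]}
  10. create(a)  ⇒  FFFFF.......  {a→[4]; b→[0, 1, 3]; c→[2]}
  11. unlink(c)  ⇒  FF.FF.......  {a→[4]; b→[0, 1, 3]}
  12. unlink(b)  ⇒  ....F.......  {a→[4]}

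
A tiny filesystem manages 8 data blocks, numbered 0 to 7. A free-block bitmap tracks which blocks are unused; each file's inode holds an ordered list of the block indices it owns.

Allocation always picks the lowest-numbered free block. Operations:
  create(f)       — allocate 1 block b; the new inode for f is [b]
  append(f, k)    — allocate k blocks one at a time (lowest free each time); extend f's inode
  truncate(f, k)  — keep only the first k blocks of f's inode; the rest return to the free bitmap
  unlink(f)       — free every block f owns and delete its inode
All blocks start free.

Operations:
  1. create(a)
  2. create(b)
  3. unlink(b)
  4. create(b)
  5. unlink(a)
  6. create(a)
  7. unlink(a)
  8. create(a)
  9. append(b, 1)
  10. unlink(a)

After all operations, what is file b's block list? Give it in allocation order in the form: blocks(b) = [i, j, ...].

[1] create(a) — a=0 (map F.......)
[2] create(b) — a=0 b=1 (map FF......)
[3] unlink(b) — a=0 (map F.......)
[4] create(b) — a=0 b=1 (map FF......)
[5] unlink(a) — b=1 (map .F......)
[6] create(a) — a=0 b=1 (map FF......)
[7] unlink(a) — b=1 (map .F......)
[8] create(a) — a=0 b=1 (map FF......)
[9] append(b, 1) — a=0 b=1,2 (map FFF.....)
[10] unlink(a) — b=1,2 (map .FF.....)

blocks(b) = [1, 2]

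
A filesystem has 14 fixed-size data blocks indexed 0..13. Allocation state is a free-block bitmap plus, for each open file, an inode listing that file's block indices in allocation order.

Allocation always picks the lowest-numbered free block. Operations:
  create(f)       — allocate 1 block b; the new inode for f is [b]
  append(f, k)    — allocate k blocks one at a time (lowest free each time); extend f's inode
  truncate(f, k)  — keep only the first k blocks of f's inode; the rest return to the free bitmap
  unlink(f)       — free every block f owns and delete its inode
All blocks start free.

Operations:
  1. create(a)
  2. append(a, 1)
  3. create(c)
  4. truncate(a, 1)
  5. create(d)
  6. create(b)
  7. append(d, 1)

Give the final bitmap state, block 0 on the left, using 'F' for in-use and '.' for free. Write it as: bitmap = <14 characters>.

[1] create(a) — a=0 (map F.............)
[2] append(a, 1) — a=0,1 (map FF............)
[3] create(c) — a=0,1 c=2 (map FFF...........)
[4] truncate(a, 1) — a=0 c=2 (map F.F...........)
[5] create(d) — a=0 c=2 d=1 (map FFF...........)
[6] create(b) — a=0 b=3 c=2 d=1 (map FFFF..........)
[7] append(d, 1) — a=0 b=3 c=2 d=1,4 (map FFFFF.........)

bitmap = FFFFF.........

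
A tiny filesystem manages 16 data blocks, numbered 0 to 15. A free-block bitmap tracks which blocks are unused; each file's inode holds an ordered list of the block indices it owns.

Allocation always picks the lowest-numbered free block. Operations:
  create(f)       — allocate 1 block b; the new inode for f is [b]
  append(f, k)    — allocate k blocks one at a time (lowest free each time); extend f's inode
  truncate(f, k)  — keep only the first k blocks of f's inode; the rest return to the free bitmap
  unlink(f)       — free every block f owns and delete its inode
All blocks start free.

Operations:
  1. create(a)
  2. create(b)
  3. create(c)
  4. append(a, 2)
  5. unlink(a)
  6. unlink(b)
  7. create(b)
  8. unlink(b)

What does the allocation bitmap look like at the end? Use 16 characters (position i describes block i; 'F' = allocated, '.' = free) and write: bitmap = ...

bitmap = ..F.............

create(a): bitmap=F............... | a=[0]
create(b): bitmap=FF.............. | a=[0] b=[1]
create(c): bitmap=FFF............. | a=[0] b=[1] c=[2]
append(a, 2): bitmap=FFFFF........... | a=[0, 3, 4] b=[1] c=[2]
unlink(a): bitmap=.FF............. | b=[1] c=[2]
unlink(b): bitmap=..F............. | c=[2]
create(b): bitmap=F.F............. | b=[0] c=[2]
unlink(b): bitmap=..F............. | c=[2]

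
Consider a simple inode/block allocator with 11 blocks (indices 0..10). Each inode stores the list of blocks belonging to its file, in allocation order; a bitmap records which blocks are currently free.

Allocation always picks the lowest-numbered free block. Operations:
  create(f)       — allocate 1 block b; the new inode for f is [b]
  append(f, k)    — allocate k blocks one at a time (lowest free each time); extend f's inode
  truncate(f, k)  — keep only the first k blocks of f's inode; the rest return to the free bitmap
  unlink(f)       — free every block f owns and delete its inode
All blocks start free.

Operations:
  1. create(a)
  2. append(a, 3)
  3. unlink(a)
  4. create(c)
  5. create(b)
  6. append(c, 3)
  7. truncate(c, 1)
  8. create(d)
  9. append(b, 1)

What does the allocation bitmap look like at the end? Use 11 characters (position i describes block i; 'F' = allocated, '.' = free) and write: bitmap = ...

bitmap = FFFF.......

[1] create(a) — a=0 (map F..........)
[2] append(a, 3) — a=0,1,2,3 (map FFFF.......)
[3] unlink(a) —  (map ...........)
[4] create(c) — c=0 (map F..........)
[5] create(b) — b=1 c=0 (map FF.........)
[6] append(c, 3) — b=1 c=0,2,3,4 (map FFFFF......)
[7] truncate(c, 1) — b=1 c=0 (map FF.........)
[8] create(d) — b=1 c=0 d=2 (map FFF........)
[9] append(b, 1) — b=1,3 c=0 d=2 (map FFFF.......)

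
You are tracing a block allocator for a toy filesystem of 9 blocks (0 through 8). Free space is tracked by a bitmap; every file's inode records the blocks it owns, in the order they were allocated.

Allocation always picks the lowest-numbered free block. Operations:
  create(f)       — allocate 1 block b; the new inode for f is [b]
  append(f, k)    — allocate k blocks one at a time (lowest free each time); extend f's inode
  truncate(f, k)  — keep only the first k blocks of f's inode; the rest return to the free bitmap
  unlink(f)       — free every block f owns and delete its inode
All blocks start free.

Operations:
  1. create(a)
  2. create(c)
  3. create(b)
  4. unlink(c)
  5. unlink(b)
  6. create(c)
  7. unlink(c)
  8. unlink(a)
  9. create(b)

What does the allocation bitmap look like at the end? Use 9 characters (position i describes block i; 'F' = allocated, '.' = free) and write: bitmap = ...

[1] create(a) — a=0 (map F........)
[2] create(c) — a=0 c=1 (map FF.......)
[3] create(b) — a=0 b=2 c=1 (map FFF......)
[4] unlink(c) — a=0 b=2 (map F.F......)
[5] unlink(b) — a=0 (map F........)
[6] create(c) — a=0 c=1 (map FF.......)
[7] unlink(c) — a=0 (map F........)
[8] unlink(a) —  (map .........)
[9] create(b) — b=0 (map F........)

bitmap = F........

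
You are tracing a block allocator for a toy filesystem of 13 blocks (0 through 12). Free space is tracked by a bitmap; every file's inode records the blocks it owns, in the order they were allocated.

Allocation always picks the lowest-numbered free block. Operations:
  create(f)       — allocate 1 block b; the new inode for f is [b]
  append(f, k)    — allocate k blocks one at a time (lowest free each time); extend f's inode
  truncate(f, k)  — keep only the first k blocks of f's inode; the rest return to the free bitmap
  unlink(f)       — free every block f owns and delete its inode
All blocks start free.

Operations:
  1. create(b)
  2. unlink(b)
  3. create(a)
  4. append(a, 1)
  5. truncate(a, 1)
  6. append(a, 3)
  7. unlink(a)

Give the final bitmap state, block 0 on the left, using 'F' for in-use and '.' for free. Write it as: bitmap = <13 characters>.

bitmap = .............

  1. create(b)  ⇒  F............  {b→[0]}
  2. unlink(b)  ⇒  .............  {}
  3. create(a)  ⇒  F............  {a→[0]}
  4. append(a, 1)  ⇒  FF...........  {a→[0, 1]}
  5. truncate(a, 1)  ⇒  F............  {a→[0]}
  6. append(a, 3)  ⇒  FFFF.........  {a→[0, 1, 2, 3]}
  7. unlink(a)  ⇒  .............  {}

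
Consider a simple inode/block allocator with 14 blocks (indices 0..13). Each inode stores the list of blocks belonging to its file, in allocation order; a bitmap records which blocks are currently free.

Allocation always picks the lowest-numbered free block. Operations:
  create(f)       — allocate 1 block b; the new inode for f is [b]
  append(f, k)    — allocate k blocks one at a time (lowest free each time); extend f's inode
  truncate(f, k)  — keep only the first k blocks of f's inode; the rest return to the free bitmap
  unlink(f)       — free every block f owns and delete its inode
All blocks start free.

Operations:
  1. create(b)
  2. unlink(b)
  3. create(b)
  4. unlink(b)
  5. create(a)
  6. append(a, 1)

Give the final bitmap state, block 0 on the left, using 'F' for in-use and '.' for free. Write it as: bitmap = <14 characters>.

bitmap = FF............

create(b): bitmap=F............. | b=[0]
unlink(b): bitmap=.............. | 
create(b): bitmap=F............. | b=[0]
unlink(b): bitmap=.............. | 
create(a): bitmap=F............. | a=[0]
append(a, 1): bitmap=FF............ | a=[0, 1]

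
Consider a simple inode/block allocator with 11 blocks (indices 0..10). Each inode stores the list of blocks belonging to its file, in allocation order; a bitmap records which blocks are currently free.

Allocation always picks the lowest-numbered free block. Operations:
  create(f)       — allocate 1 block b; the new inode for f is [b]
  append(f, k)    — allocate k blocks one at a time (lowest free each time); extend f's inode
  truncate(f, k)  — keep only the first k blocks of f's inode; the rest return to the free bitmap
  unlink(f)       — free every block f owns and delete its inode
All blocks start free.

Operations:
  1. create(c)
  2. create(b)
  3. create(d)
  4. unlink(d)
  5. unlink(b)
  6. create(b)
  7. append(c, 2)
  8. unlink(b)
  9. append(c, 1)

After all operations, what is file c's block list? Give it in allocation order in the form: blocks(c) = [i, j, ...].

blocks(c) = [0, 2, 3, 1]

create(c): bitmap=F.......... | c=[0]
create(b): bitmap=FF......... | b=[1] c=[0]
create(d): bitmap=FFF........ | b=[1] c=[0] d=[2]
unlink(d): bitmap=FF......... | b=[1] c=[0]
unlink(b): bitmap=F.......... | c=[0]
create(b): bitmap=FF......... | b=[1] c=[0]
append(c, 2): bitmap=FFFF....... | b=[1] c=[0, 2, 3]
unlink(b): bitmap=F.FF....... | c=[0, 2, 3]
append(c, 1): bitmap=FFFF....... | c=[0, 2, 3, 1]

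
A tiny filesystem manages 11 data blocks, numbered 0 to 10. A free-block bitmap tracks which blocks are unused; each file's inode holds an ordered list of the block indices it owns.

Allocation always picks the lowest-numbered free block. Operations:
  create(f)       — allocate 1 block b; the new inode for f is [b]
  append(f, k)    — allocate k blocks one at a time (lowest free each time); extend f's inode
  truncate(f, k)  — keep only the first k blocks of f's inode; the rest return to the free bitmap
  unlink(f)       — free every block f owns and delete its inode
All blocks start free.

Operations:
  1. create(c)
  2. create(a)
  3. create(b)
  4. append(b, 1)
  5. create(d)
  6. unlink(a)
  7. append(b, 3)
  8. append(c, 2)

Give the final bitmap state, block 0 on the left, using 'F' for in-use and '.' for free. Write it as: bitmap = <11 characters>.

after create(c) → c:[0]  free=[F..........]
after create(a) → a:[1], c:[0]  free=[FF.........]
after create(b) → a:[1], b:[2], c:[0]  free=[FFF........]
after append(b, 1) → a:[1], b:[2, 3], c:[0]  free=[FFFF.......]
after create(d) → a:[1], b:[2, 3], c:[0], d:[4]  free=[FFFFF......]
after unlink(a) → b:[2, 3], c:[0], d:[4]  free=[F.FFF......]
after append(b, 3) → b:[2, 3, 1, 5, 6], c:[0], d:[4]  free=[FFFFFFF....]
after append(c, 2) → b:[2, 3, 1, 5, 6], c:[0, 7, 8], d:[4]  free=[FFFFFFFFF..]

bitmap = FFFFFFFFF..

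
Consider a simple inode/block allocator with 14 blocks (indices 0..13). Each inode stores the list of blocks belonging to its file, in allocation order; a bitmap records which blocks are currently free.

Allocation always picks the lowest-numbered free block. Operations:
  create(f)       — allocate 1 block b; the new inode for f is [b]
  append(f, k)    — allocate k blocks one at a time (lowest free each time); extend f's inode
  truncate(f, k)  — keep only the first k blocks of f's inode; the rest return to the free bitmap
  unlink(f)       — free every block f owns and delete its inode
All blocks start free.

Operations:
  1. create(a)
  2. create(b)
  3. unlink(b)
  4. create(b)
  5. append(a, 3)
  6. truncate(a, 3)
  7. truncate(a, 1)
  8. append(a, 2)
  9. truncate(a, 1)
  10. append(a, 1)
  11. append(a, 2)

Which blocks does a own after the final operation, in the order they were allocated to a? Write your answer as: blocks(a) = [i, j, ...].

  1. create(a)  ⇒  F.............  {a→[0]}
  2. create(b)  ⇒  FF............  {a→[0]; b→[1]}
  3. unlink(b)  ⇒  F.............  {a→[0]}
  4. create(b)  ⇒  FF............  {a→[0]; b→[1]}
  5. append(a, 3)  ⇒  FFFFF.........  {a→[0, 2, 3, 4]; b→[1]}
  6. truncate(a, 3)  ⇒  FFFF..........  {a→[0, 2, 3]; b→[1]}
  7. truncate(a, 1)  ⇒  FF............  {a→[0]; b→[1]}
  8. append(a, 2)  ⇒  FFFF..........  {a→[0, 2, 3]; b→[1]}
  9. truncate(a, 1)  ⇒  FF............  {a→[0]; b→[1]}
  10. append(a, 1)  ⇒  FFF...........  {a→[0, 2]; b→[1]}
  11. append(a, 2)  ⇒  FFFFF.........  {a→[0, 2, 3, 4]; b→[1]}

blocks(a) = [0, 2, 3, 4]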